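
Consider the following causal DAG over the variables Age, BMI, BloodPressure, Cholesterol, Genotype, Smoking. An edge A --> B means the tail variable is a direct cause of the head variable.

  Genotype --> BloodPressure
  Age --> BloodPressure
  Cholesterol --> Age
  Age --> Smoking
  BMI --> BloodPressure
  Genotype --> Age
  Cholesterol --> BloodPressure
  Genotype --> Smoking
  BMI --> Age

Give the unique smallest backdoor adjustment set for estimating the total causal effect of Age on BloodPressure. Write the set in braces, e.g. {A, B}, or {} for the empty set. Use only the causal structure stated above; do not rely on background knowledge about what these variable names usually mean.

Variables eligible for adjustment (non-descendants of Age, excluding Age and BloodPressure): {BMI, Cholesterol, Genotype}.
Backdoor paths from Age to BloodPressure:
  P1: Age <- Cholesterol -> BloodPressure
  P2: Age <- BMI -> BloodPressure
  P3: Age <- Genotype -> BloodPressure
The empty set is not sufficient: P1 (Age <- Cholesterol -> BloodPressure) has no collider blocking it and no conditioned non-collider, so it is open.
Try {BMI, Cholesterol, Genotype}:
  P1: blocked at fork node Cholesterol ∈ conditioning set.
  P2: blocked at fork node BMI ∈ conditioning set.
  P3: blocked at fork node Genotype ∈ conditioning set.
{BMI, Cholesterol, Genotype} contains no descendant of Age and blocks every backdoor path.
Every element of {BMI, Cholesterol, Genotype} is needed (dropping BMI leaves P2 open; dropping Cholesterol leaves P1 open; dropping Genotype leaves P3 open), so no proper subset is valid.
Among all size-3 subsets of the eligible variables, only {BMI, Cholesterol, Genotype} blocks every backdoor path, so it is the unique smallest valid adjustment set.

{BMI, Cholesterol, Genotype}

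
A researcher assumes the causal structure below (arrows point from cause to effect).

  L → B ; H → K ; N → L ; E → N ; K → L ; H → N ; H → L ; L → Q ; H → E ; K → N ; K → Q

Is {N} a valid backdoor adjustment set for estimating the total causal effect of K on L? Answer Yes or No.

No

Backdoor paths from K to L (paths whose first edge points into K):
  P1: K <- H -> E -> N -> L
  P2: K <- H -> N -> L
  P3: K <- H -> L
Condition 1 (no descendant of K in the set): FAILS — N is a descendant of K.
Condition 2 (every backdoor path blocked by {N}):
  P1: blocked at chain node N ∈ conditioning set.
  P2: blocked at chain node N ∈ conditioning set.
  P3: open — no interior node is in the conditioning set.
{N} does not satisfy the backdoor criterion.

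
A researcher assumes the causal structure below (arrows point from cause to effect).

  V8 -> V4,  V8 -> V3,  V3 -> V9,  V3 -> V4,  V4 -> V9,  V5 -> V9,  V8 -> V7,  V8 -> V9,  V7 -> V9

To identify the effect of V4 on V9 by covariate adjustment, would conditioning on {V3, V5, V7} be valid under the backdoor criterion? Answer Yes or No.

No

Backdoor paths from V4 to V9 (paths whose first edge points into V4):
  P1: V4 <- V8 -> V7 -> V9
  P2: V4 <- V8 -> V3 -> V9
  P3: V4 <- V8 -> V9
  P4: V4 <- V3 <- V8 -> V7 -> V9
  P5: V4 <- V3 <- V8 -> V9
  P6: V4 <- V3 -> V9
Condition 1 (no descendant of V4 in the set): holds — descendants of V4 are {V9}; none are in {V3, V5, V7}.
Condition 2 (every backdoor path blocked by {V3, V5, V7}):
  P1: blocked at chain node V7 ∈ conditioning set.
  P2: blocked at chain node V3 ∈ conditioning set.
  P3: open — no interior node is in the conditioning set.
  P4: blocked at chain node V3 ∈ conditioning set.
  P5: blocked at chain node V3 ∈ conditioning set.
  P6: blocked at fork node V3 ∈ conditioning set.
{V3, V5, V7} does not satisfy the backdoor criterion.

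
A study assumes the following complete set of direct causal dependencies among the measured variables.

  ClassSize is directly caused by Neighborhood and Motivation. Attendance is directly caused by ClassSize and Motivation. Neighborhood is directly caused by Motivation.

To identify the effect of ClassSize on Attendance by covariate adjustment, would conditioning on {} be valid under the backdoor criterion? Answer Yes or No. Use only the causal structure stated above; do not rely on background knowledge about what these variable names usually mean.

Backdoor paths from ClassSize to Attendance (paths whose first edge points into ClassSize):
  P1: ClassSize <- Motivation -> Attendance
  P2: ClassSize <- Neighborhood <- Motivation -> Attendance
Condition 1 (no descendant of ClassSize in the set): holds — descendants of ClassSize are {Attendance}; none are in {}.
Condition 2 (every backdoor path blocked by {}):
  P1: open — no interior node is in the conditioning set.
  P2: open — no interior node is in the conditioning set.
{} does not satisfy the backdoor criterion.

No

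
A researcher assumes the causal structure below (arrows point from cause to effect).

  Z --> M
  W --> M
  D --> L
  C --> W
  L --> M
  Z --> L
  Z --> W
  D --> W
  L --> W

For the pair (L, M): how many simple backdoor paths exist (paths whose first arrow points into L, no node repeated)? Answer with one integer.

4

A backdoor path from L to M is any simple undirected path whose first edge points into L (i.e. leaves L via a parent).
Parents of L: {D, Z}.
Enumerating:
  P1: L <- Z -> W -> M
  P2: L <- Z -> M
  P3: L <- D -> W <- Z -> M
  P4: L <- D -> W -> M
That exhausts the simple backdoor paths. Count: 4.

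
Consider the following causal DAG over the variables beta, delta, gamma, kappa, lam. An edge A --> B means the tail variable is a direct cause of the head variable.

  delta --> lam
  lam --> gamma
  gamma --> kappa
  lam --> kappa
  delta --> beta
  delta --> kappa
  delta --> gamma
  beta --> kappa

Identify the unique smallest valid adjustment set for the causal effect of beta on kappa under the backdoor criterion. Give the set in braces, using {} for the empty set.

Variables eligible for adjustment (non-descendants of beta, excluding beta and kappa): {delta, gamma, lam}.
Backdoor paths from beta to kappa:
  P1: beta <- delta -> lam -> gamma -> kappa
  P2: beta <- delta -> lam -> kappa
  P3: beta <- delta -> gamma <- lam -> kappa
  P4: beta <- delta -> gamma -> kappa
  P5: beta <- delta -> kappa
The empty set is not sufficient: P1 (beta <- delta -> lam -> gamma -> kappa) has no collider blocking it and no conditioned non-collider, so it is open.
Try {delta}:
  P1: blocked at fork node delta ∈ conditioning set.
  P2: blocked at fork node delta ∈ conditioning set.
  P3: blocked at fork node delta ∈ conditioning set.
  P4: blocked at fork node delta ∈ conditioning set.
  P5: blocked at fork node delta ∈ conditioning set.
{delta} contains no descendant of beta and blocks every backdoor path.
No other singleton works — e.g. {lam} leaves P4 open — so {delta} is the unique smallest valid adjustment set.

{delta}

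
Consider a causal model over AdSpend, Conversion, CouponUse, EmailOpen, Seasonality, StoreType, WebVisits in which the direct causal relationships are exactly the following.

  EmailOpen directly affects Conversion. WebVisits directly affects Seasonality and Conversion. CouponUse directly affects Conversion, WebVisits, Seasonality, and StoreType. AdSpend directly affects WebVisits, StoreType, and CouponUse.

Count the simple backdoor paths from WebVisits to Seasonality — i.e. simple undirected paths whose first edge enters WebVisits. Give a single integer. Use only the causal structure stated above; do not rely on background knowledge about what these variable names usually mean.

A backdoor path from WebVisits to Seasonality is any simple undirected path whose first edge points into WebVisits (i.e. leaves WebVisits via a parent).
Parents of WebVisits: {AdSpend, CouponUse}.
Enumerating:
  P1: WebVisits <- AdSpend -> CouponUse -> Seasonality
  P2: WebVisits <- AdSpend -> StoreType <- CouponUse -> Seasonality
  P3: WebVisits <- CouponUse -> Seasonality
That exhausts the simple backdoor paths. Count: 3.

3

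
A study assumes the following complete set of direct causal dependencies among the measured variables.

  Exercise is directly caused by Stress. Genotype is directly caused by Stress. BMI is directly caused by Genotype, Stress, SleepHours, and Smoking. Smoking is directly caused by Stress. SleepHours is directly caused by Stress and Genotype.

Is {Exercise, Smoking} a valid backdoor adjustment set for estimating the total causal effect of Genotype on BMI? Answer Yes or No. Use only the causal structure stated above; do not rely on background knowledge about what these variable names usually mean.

No

Backdoor paths from Genotype to BMI (paths whose first edge points into Genotype):
  P1: Genotype <- Stress -> Smoking -> BMI
  P2: Genotype <- Stress -> SleepHours -> BMI
  P3: Genotype <- Stress -> BMI
Condition 1 (no descendant of Genotype in the set): holds — descendants of Genotype are {BMI, SleepHours}; none are in {Exercise, Smoking}.
Condition 2 (every backdoor path blocked by {Exercise, Smoking}):
  P1: blocked at chain node Smoking ∈ conditioning set.
  P2: open — no interior node is in the conditioning set.
  P3: open — no interior node is in the conditioning set.
{Exercise, Smoking} does not satisfy the backdoor criterion.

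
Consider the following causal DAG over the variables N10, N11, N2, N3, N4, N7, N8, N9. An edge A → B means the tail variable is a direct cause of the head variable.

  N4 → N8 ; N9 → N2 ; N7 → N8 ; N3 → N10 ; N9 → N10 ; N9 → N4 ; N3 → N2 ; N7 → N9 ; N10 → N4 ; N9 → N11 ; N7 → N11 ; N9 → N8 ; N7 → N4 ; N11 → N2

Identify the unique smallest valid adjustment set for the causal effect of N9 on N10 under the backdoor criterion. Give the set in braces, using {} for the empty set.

{}

Variables eligible for adjustment (non-descendants of N9, excluding N9 and N10): {N3, N7}.
Backdoor paths from N9 to N10:
  P1: N9 <- N7 -> N4 <- N10
  P2: N9 <- N7 -> N11 -> N2 <- N3 -> N10
  P3: N9 <- N7 -> N8 <- N4 <- N10
Each backdoor path contains an unconditioned collider, so every path is already blocked with the empty conditioning set:
  P1: blocked at collider N4 (neither it nor any descendant is in the conditioning set).
  P2: blocked at collider N2 (neither it nor any descendant is in the conditioning set).
  P3: blocked at collider N8 (neither it nor any descendant is in the conditioning set).
The empty set is therefore the unique smallest valid set.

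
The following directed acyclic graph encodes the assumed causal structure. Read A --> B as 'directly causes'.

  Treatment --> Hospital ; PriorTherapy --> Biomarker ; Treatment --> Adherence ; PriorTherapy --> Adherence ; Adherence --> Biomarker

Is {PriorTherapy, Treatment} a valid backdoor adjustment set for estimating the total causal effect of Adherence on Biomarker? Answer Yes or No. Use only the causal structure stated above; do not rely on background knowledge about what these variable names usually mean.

Yes

Backdoor paths from Adherence to Biomarker (paths whose first edge points into Adherence):
  P1: Adherence <- PriorTherapy -> Biomarker
Condition 1 (no descendant of Adherence in the set): holds — descendants of Adherence are {Biomarker}; none are in {PriorTherapy, Treatment}.
Condition 2 (every backdoor path blocked by {PriorTherapy, Treatment}):
  P1: blocked at fork node PriorTherapy ∈ conditioning set.
{PriorTherapy, Treatment} satisfies the backdoor criterion.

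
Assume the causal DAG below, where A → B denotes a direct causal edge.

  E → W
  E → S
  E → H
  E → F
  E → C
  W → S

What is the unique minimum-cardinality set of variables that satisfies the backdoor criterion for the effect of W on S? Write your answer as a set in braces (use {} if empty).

Variables eligible for adjustment (non-descendants of W, excluding W and S): {C, E, F, H}.
Backdoor paths from W to S:
  P1: W <- E -> S
The empty set is not sufficient: P1 (W <- E -> S) has no collider blocking it and no conditioned non-collider, so it is open.
Try {E}:
  P1: blocked at fork node E ∈ conditioning set.
{E} contains no descendant of W and blocks every backdoor path.
No other singleton works — e.g. {H} leaves P1 open — so {E} is the unique smallest valid adjustment set.

{E}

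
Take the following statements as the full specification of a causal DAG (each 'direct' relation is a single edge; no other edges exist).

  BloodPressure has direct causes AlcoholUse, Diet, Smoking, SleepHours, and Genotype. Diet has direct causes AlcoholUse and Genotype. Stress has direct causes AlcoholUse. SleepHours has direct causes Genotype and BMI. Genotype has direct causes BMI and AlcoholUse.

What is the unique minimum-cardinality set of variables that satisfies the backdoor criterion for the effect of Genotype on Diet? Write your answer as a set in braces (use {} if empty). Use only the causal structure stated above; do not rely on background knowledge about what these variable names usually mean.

{AlcoholUse}

Variables eligible for adjustment (non-descendants of Genotype, excluding Genotype and Diet): {AlcoholUse, BMI, Smoking, Stress}.
Backdoor paths from Genotype to Diet:
  P1: Genotype <- BMI -> SleepHours -> BloodPressure <- AlcoholUse -> Diet
  P2: Genotype <- BMI -> SleepHours -> BloodPressure <- Diet
  P3: Genotype <- AlcoholUse -> Diet
  P4: Genotype <- AlcoholUse -> BloodPressure <- Diet
The empty set is not sufficient: P3 (Genotype <- AlcoholUse -> Diet) has no collider blocking it and no conditioned non-collider, so it is open.
Try {AlcoholUse}:
  P1: blocked at collider BloodPressure (neither it nor any descendant is in the conditioning set).
  P2: blocked at collider BloodPressure (neither it nor any descendant is in the conditioning set).
  P3: blocked at fork node AlcoholUse ∈ conditioning set.
  P4: blocked at fork node AlcoholUse ∈ conditioning set.
{AlcoholUse} contains no descendant of Genotype and blocks every backdoor path.
No other singleton works — e.g. {BMI} leaves P3 open — so {AlcoholUse} is the unique smallest valid adjustment set.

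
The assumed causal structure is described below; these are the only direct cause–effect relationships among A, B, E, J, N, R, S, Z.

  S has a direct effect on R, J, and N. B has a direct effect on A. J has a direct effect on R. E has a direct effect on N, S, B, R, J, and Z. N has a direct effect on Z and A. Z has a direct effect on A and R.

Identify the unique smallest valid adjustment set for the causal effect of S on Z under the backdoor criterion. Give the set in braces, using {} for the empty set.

{E}

Variables eligible for adjustment (non-descendants of S, excluding S and Z): {B, E}.
Backdoor paths from S to Z:
  P1: S <- E -> N -> Z
  P2: S <- E -> N -> A <- Z
  P3: S <- E -> Z
  P4: S <- E -> J -> R <- Z
  P5: S <- E -> B -> A <- N -> Z
  P6: S <- E -> B -> A <- Z
  P7: S <- E -> R <- Z
The empty set is not sufficient: P1 (S <- E -> N -> Z) has no collider blocking it and no conditioned non-collider, so it is open.
Try {E}:
  P1: blocked at fork node E ∈ conditioning set.
  P2: blocked at fork node E ∈ conditioning set.
  P3: blocked at fork node E ∈ conditioning set.
  P4: blocked at fork node E ∈ conditioning set.
  P5: blocked at fork node E ∈ conditioning set.
  P6: blocked at fork node E ∈ conditioning set.
  P7: blocked at fork node E ∈ conditioning set.
{E} contains no descendant of S and blocks every backdoor path.
No other singleton works — e.g. {B} leaves P1 open — so {E} is the unique smallest valid adjustment set.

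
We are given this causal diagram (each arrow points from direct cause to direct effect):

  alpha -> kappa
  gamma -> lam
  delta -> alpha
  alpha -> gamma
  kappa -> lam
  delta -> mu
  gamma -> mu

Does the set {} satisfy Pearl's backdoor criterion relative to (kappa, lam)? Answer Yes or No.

No

Backdoor paths from kappa to lam (paths whose first edge points into kappa):
  P1: kappa <- alpha <- delta -> mu <- gamma -> lam
  P2: kappa <- alpha -> gamma -> lam
Condition 1 (no descendant of kappa in the set): holds — descendants of kappa are {lam}; none are in {}.
Condition 2 (every backdoor path blocked by {}):
  P1: blocked at collider mu (neither it nor any descendant is in the conditioning set).
  P2: open — no interior node is in the conditioning set.
{} does not satisfy the backdoor criterion.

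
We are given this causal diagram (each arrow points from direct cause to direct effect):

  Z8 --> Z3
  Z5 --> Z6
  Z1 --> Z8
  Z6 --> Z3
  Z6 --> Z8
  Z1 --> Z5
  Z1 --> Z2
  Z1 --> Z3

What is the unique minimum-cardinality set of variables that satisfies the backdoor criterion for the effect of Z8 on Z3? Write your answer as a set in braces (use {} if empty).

Variables eligible for adjustment (non-descendants of Z8, excluding Z8 and Z3): {Z1, Z2, Z5, Z6}.
Backdoor paths from Z8 to Z3:
  P1: Z8 <- Z1 -> Z5 -> Z6 -> Z3
  P2: Z8 <- Z1 -> Z3
  P3: Z8 <- Z6 <- Z5 <- Z1 -> Z3
  P4: Z8 <- Z6 -> Z3
The empty set is not sufficient: P1 (Z8 <- Z1 -> Z5 -> Z6 -> Z3) has no collider blocking it and no conditioned non-collider, so it is open.
Try {Z1, Z6}:
  P1: blocked at fork node Z1 ∈ conditioning set.
  P2: blocked at fork node Z1 ∈ conditioning set.
  P3: blocked at chain node Z6 ∈ conditioning set.
  P4: blocked at fork node Z6 ∈ conditioning set.
{Z1, Z6} contains no descendant of Z8 and blocks every backdoor path.
Every element of {Z1, Z6} is needed (dropping Z1 leaves P2 open; dropping Z6 leaves P4 open), so no proper subset is valid.
Among all size-2 subsets of the eligible variables, only {Z1, Z6} blocks every backdoor path, so it is the unique smallest valid adjustment set.

{Z1, Z6}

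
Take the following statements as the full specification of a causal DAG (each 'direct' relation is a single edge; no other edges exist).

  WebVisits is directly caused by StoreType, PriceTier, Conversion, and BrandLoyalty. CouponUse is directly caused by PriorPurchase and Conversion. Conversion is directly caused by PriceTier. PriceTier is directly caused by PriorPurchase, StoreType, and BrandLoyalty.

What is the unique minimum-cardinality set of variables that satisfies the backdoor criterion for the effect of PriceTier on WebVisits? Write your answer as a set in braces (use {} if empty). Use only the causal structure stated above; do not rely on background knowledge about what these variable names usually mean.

Variables eligible for adjustment (non-descendants of PriceTier, excluding PriceTier and WebVisits): {BrandLoyalty, PriorPurchase, StoreType}.
Backdoor paths from PriceTier to WebVisits:
  P1: PriceTier <- BrandLoyalty -> WebVisits
  P2: PriceTier <- StoreType -> WebVisits
  P3: PriceTier <- PriorPurchase -> CouponUse <- Conversion -> WebVisits
The empty set is not sufficient: P1 (PriceTier <- BrandLoyalty -> WebVisits) has no collider blocking it and no conditioned non-collider, so it is open.
Try {BrandLoyalty, StoreType}:
  P1: blocked at fork node BrandLoyalty ∈ conditioning set.
  P2: blocked at fork node StoreType ∈ conditioning set.
  P3: blocked at collider CouponUse (neither it nor any descendant is in the conditioning set).
{BrandLoyalty, StoreType} contains no descendant of PriceTier and blocks every backdoor path.
Every element of {BrandLoyalty, StoreType} is needed (dropping BrandLoyalty leaves P1 open; dropping StoreType leaves P2 open), so no proper subset is valid.
Among all size-2 subsets of the eligible variables, only {BrandLoyalty, StoreType} blocks every backdoor path, so it is the unique smallest valid adjustment set.

{BrandLoyalty, StoreType}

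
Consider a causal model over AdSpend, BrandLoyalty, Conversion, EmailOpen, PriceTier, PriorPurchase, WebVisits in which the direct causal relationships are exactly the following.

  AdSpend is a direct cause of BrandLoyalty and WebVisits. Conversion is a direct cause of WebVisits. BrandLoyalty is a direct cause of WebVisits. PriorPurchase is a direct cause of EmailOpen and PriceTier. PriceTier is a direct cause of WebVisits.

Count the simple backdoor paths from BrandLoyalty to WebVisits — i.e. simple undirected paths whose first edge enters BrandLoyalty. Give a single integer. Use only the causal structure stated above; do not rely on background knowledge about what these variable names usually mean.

A backdoor path from BrandLoyalty to WebVisits is any simple undirected path whose first edge points into BrandLoyalty (i.e. leaves BrandLoyalty via a parent).
Parents of BrandLoyalty: {AdSpend}.
Enumerating:
  P1: BrandLoyalty <- AdSpend -> WebVisits
That exhausts the simple backdoor paths. Count: 1.

1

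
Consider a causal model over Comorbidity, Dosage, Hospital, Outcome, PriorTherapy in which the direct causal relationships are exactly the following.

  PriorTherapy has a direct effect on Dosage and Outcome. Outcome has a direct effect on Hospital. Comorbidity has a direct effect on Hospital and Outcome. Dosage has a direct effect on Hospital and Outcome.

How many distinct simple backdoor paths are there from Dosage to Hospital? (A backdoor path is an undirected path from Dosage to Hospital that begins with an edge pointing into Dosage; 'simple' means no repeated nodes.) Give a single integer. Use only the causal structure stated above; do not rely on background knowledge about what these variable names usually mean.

A backdoor path from Dosage to Hospital is any simple undirected path whose first edge points into Dosage (i.e. leaves Dosage via a parent).
Parents of Dosage: {PriorTherapy}.
Enumerating:
  P1: Dosage <- PriorTherapy -> Outcome <- Comorbidity -> Hospital
  P2: Dosage <- PriorTherapy -> Outcome -> Hospital
That exhausts the simple backdoor paths. Count: 2.

2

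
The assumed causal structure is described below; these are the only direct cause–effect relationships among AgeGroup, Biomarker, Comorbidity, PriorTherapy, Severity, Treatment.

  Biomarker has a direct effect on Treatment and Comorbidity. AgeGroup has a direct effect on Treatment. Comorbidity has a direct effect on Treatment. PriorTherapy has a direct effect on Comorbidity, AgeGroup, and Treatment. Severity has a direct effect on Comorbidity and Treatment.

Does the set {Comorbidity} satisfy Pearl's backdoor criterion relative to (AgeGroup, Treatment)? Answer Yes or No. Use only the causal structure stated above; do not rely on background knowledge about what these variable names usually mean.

No

Backdoor paths from AgeGroup to Treatment (paths whose first edge points into AgeGroup):
  P1: AgeGroup <- PriorTherapy -> Comorbidity <- Severity -> Treatment
  P2: AgeGroup <- PriorTherapy -> Comorbidity <- Biomarker -> Treatment
  P3: AgeGroup <- PriorTherapy -> Comorbidity -> Treatment
  P4: AgeGroup <- PriorTherapy -> Treatment
Condition 1 (no descendant of AgeGroup in the set): holds — descendants of AgeGroup are {Treatment}; none are in {Comorbidity}.
Condition 2 (every backdoor path blocked by {Comorbidity}):
  P1: open — collider(s) Comorbidity are conditioned on (or have a conditioned descendant) and no non-collider on the path is in the set.
  P2: open — collider(s) Comorbidity are conditioned on (or have a conditioned descendant) and no non-collider on the path is in the set.
  P3: blocked at chain node Comorbidity ∈ conditioning set.
  P4: open — no interior node is in the conditioning set.
{Comorbidity} does not satisfy the backdoor criterion.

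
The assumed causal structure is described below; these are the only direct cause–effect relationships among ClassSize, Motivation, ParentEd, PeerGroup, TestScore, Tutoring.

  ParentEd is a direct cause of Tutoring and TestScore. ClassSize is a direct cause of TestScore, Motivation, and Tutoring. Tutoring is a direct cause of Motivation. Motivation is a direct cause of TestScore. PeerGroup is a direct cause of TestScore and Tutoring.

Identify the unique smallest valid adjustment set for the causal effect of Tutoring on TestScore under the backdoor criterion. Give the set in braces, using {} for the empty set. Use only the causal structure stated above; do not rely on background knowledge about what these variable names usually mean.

{ClassSize, ParentEd, PeerGroup}

Variables eligible for adjustment (non-descendants of Tutoring, excluding Tutoring and TestScore): {ClassSize, ParentEd, PeerGroup}.
Backdoor paths from Tutoring to TestScore:
  P1: Tutoring <- PeerGroup -> TestScore
  P2: Tutoring <- ParentEd -> TestScore
  P3: Tutoring <- ClassSize -> Motivation -> TestScore
  P4: Tutoring <- ClassSize -> TestScore
The empty set is not sufficient: P1 (Tutoring <- PeerGroup -> TestScore) has no collider blocking it and no conditioned non-collider, so it is open.
Try {ClassSize, ParentEd, PeerGroup}:
  P1: blocked at fork node PeerGroup ∈ conditioning set.
  P2: blocked at fork node ParentEd ∈ conditioning set.
  P3: blocked at fork node ClassSize ∈ conditioning set.
  P4: blocked at fork node ClassSize ∈ conditioning set.
{ClassSize, ParentEd, PeerGroup} contains no descendant of Tutoring and blocks every backdoor path.
Every element of {ClassSize, ParentEd, PeerGroup} is needed (dropping ClassSize leaves P3 open; dropping ParentEd leaves P2 open; dropping PeerGroup leaves P1 open), so no proper subset is valid.
Among all size-3 subsets of the eligible variables, only {ClassSize, ParentEd, PeerGroup} blocks every backdoor path, so it is the unique smallest valid adjustment set.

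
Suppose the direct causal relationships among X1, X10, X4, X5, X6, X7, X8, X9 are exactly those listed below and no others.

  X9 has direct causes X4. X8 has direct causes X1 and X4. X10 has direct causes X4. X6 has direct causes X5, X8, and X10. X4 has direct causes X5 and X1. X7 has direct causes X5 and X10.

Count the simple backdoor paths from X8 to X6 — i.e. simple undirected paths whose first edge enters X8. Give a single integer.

A backdoor path from X8 to X6 is any simple undirected path whose first edge points into X8 (i.e. leaves X8 via a parent).
Parents of X8: {X1, X4}.
Enumerating:
  P1: X8 <- X1 -> X4 <- X5 -> X6
  P2: X8 <- X1 -> X4 <- X5 -> X7 <- X10 -> X6
  P3: X8 <- X1 -> X4 -> X10 -> X6
  P4: X8 <- X1 -> X4 -> X10 -> X7 <- X5 -> X6
  P5: X8 <- X4 <- X5 -> X6
  P6: X8 <- X4 <- X5 -> X7 <- X10 -> X6
  P7: X8 <- X4 -> X10 -> X6
  P8: X8 <- X4 -> X10 -> X7 <- X5 -> X6
That exhausts the simple backdoor paths. Count: 8.

8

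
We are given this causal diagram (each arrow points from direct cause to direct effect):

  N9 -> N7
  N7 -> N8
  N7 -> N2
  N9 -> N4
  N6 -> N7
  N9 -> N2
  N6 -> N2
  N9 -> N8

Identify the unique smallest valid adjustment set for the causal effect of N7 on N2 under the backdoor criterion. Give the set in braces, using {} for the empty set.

Variables eligible for adjustment (non-descendants of N7, excluding N7 and N2): {N4, N6, N9}.
Backdoor paths from N7 to N2:
  P1: N7 <- N9 -> N2
  P2: N7 <- N6 -> N2
The empty set is not sufficient: P1 (N7 <- N9 -> N2) has no collider blocking it and no conditioned non-collider, so it is open.
Try {N6, N9}:
  P1: blocked at fork node N9 ∈ conditioning set.
  P2: blocked at fork node N6 ∈ conditioning set.
{N6, N9} contains no descendant of N7 and blocks every backdoor path.
Every element of {N6, N9} is needed (dropping N6 leaves P2 open; dropping N9 leaves P1 open), so no proper subset is valid.
Among all size-2 subsets of the eligible variables, only {N6, N9} blocks every backdoor path, so it is the unique smallest valid adjustment set.

{N6, N9}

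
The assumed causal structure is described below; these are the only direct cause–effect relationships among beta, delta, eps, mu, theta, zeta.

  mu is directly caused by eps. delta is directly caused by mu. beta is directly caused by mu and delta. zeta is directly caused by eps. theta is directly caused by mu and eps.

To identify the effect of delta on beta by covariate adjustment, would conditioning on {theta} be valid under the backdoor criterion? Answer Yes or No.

Backdoor paths from delta to beta (paths whose first edge points into delta):
  P1: delta <- mu -> beta
Condition 1 (no descendant of delta in the set): holds — descendants of delta are {beta}; none are in {theta}.
Condition 2 (every backdoor path blocked by {theta}):
  P1: open — no interior node is in the conditioning set.
{theta} does not satisfy the backdoor criterion.

No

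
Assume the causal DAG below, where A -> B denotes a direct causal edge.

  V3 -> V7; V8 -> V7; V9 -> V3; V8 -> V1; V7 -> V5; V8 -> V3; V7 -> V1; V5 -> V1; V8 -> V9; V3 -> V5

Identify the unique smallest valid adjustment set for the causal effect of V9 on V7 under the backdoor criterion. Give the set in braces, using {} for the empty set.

Variables eligible for adjustment (non-descendants of V9, excluding V9 and V7): {V8}.
Backdoor paths from V9 to V7:
  P1: V9 <- V8 -> V3 -> V7
  P2: V9 <- V8 -> V3 -> V5 <- V7
  P3: V9 <- V8 -> V3 -> V5 -> V1 <- V7
  P4: V9 <- V8 -> V7
  P5: V9 <- V8 -> V1 <- V7
  P6: V9 <- V8 -> V1 <- V5 <- V3 -> V7
  P7: V9 <- V8 -> V1 <- V5 <- V7
The empty set is not sufficient: P1 (V9 <- V8 -> V3 -> V7) has no collider blocking it and no conditioned non-collider, so it is open.
Try {V8}:
  P1: blocked at fork node V8 ∈ conditioning set.
  P2: blocked at fork node V8 ∈ conditioning set.
  P3: blocked at fork node V8 ∈ conditioning set.
  P4: blocked at fork node V8 ∈ conditioning set.
  P5: blocked at fork node V8 ∈ conditioning set.
  P6: blocked at fork node V8 ∈ conditioning set.
  P7: blocked at fork node V8 ∈ conditioning set.
{V8} contains no descendant of V9 and blocks every backdoor path.
{V8} is the unique smallest valid adjustment set.

{V8}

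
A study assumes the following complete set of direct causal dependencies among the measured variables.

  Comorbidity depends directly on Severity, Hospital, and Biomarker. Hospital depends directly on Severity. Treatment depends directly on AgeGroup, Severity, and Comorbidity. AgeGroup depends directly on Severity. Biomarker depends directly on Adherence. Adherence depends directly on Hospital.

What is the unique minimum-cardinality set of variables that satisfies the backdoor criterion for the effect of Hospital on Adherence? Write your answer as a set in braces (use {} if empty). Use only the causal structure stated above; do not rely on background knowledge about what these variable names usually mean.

{}

Variables eligible for adjustment (non-descendants of Hospital, excluding Hospital and Adherence): {AgeGroup, Severity}.
Backdoor paths from Hospital to Adherence:
  P1: Hospital <- Severity -> AgeGroup -> Treatment <- Comorbidity <- Biomarker <- Adherence
  P2: Hospital <- Severity -> Comorbidity <- Biomarker <- Adherence
  P3: Hospital <- Severity -> Treatment <- Comorbidity <- Biomarker <- Adherence
Each backdoor path contains an unconditioned collider, so every path is already blocked with the empty conditioning set:
  P1: blocked at collider Treatment (neither it nor any descendant is in the conditioning set).
  P2: blocked at collider Comorbidity (neither it nor any descendant is in the conditioning set).
  P3: blocked at collider Treatment (neither it nor any descendant is in the conditioning set).
The empty set is therefore the unique smallest valid set.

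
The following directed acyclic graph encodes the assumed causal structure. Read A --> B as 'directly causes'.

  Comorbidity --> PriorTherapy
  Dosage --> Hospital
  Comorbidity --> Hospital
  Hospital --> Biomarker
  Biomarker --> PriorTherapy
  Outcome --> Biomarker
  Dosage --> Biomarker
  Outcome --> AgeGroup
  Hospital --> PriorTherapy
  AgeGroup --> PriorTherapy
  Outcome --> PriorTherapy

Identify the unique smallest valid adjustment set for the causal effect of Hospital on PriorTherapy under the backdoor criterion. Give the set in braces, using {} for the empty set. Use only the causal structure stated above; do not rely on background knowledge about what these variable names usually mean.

{Comorbidity, Dosage}

Variables eligible for adjustment (non-descendants of Hospital, excluding Hospital and PriorTherapy): {AgeGroup, Comorbidity, Dosage, Outcome}.
Backdoor paths from Hospital to PriorTherapy:
  P1: Hospital <- Dosage -> Biomarker <- Outcome -> AgeGroup -> PriorTherapy
  P2: Hospital <- Dosage -> Biomarker <- Outcome -> PriorTherapy
  P3: Hospital <- Dosage -> Biomarker -> PriorTherapy
  P4: Hospital <- Comorbidity -> PriorTherapy
The empty set is not sufficient: P3 (Hospital <- Dosage -> Biomarker -> PriorTherapy) has no collider blocking it and no conditioned non-collider, so it is open.
Try {Comorbidity, Dosage}:
  P1: blocked at fork node Dosage ∈ conditioning set.
  P2: blocked at fork node Dosage ∈ conditioning set.
  P3: blocked at fork node Dosage ∈ conditioning set.
  P4: blocked at fork node Comorbidity ∈ conditioning set.
{Comorbidity, Dosage} contains no descendant of Hospital and blocks every backdoor path.
Every element of {Comorbidity, Dosage} is needed (dropping Comorbidity leaves P4 open; dropping Dosage leaves P3 open), so no proper subset is valid.
Among all size-2 subsets of the eligible variables, only {Comorbidity, Dosage} blocks every backdoor path, so it is the unique smallest valid adjustment set.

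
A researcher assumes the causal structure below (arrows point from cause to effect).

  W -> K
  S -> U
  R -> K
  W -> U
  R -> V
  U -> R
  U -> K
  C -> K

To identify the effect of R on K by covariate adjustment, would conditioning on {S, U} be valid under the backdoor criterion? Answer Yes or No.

Backdoor paths from R to K (paths whose first edge points into R):
  P1: R <- U <- W -> K
  P2: R <- U -> K
Condition 1 (no descendant of R in the set): holds — descendants of R are {K, V}; none are in {S, U}.
Condition 2 (every backdoor path blocked by {S, U}):
  P1: blocked at chain node U ∈ conditioning set.
  P2: blocked at fork node U ∈ conditioning set.
{S, U} satisfies the backdoor criterion.

Yes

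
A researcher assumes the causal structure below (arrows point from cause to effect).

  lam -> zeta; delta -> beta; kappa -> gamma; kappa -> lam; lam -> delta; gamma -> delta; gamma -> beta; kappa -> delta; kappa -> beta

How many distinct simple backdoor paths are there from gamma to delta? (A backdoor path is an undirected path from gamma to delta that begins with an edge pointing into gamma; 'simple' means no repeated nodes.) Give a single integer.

3

A backdoor path from gamma to delta is any simple undirected path whose first edge points into gamma (i.e. leaves gamma via a parent).
Parents of gamma: {kappa}.
Enumerating:
  P1: gamma <- kappa -> lam -> delta
  P2: gamma <- kappa -> delta
  P3: gamma <- kappa -> beta <- delta
That exhausts the simple backdoor paths. Count: 3.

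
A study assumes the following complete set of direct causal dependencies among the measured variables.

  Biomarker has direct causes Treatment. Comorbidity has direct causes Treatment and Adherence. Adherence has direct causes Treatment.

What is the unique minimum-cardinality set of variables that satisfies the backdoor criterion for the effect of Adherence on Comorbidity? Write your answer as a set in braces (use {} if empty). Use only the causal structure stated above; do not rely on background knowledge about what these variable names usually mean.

Variables eligible for adjustment (non-descendants of Adherence, excluding Adherence and Comorbidity): {Biomarker, Treatment}.
Backdoor paths from Adherence to Comorbidity:
  P1: Adherence <- Treatment -> Comorbidity
The empty set is not sufficient: P1 (Adherence <- Treatment -> Comorbidity) has no collider blocking it and no conditioned non-collider, so it is open.
Try {Treatment}:
  P1: blocked at fork node Treatment ∈ conditioning set.
{Treatment} contains no descendant of Adherence and blocks every backdoor path.
No other singleton works — e.g. {Biomarker} leaves P1 open — so {Treatment} is the unique smallest valid adjustment set.

{Treatment}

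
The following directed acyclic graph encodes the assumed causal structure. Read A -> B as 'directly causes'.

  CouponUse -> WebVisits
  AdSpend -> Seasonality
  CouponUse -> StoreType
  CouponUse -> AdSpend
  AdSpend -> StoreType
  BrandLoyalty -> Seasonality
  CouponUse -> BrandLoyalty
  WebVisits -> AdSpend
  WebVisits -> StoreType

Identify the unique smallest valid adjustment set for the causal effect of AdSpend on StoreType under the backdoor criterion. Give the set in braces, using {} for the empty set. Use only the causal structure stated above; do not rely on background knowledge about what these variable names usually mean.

Variables eligible for adjustment (non-descendants of AdSpend, excluding AdSpend and StoreType): {BrandLoyalty, CouponUse, WebVisits}.
Backdoor paths from AdSpend to StoreType:
  P1: AdSpend <- CouponUse -> WebVisits -> StoreType
  P2: AdSpend <- CouponUse -> StoreType
  P3: AdSpend <- WebVisits <- CouponUse -> StoreType
  P4: AdSpend <- WebVisits -> StoreType
The empty set is not sufficient: P1 (AdSpend <- CouponUse -> WebVisits -> StoreType) has no collider blocking it and no conditioned non-collider, so it is open.
Try {CouponUse, WebVisits}:
  P1: blocked at fork node CouponUse ∈ conditioning set.
  P2: blocked at fork node CouponUse ∈ conditioning set.
  P3: blocked at chain node WebVisits ∈ conditioning set.
  P4: blocked at fork node WebVisits ∈ conditioning set.
{CouponUse, WebVisits} contains no descendant of AdSpend and blocks every backdoor path.
Every element of {CouponUse, WebVisits} is needed (dropping CouponUse leaves P2 open; dropping WebVisits leaves P4 open), so no proper subset is valid.
Among all size-2 subsets of the eligible variables, only {CouponUse, WebVisits} blocks every backdoor path, so it is the unique smallest valid adjustment set.

{CouponUse, WebVisits}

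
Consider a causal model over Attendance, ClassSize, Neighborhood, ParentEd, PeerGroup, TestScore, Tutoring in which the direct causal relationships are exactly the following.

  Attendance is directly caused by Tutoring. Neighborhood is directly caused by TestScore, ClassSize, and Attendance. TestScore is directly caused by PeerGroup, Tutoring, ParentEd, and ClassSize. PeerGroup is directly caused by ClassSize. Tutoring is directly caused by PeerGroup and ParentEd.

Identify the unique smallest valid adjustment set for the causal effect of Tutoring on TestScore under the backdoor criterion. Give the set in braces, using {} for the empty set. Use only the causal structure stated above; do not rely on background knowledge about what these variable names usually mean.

{ParentEd, PeerGroup}

Variables eligible for adjustment (non-descendants of Tutoring, excluding Tutoring and TestScore): {ClassSize, ParentEd, PeerGroup}.
Backdoor paths from Tutoring to TestScore:
  P1: Tutoring <- ParentEd -> TestScore
  P2: Tutoring <- PeerGroup <- ClassSize -> TestScore
  P3: Tutoring <- PeerGroup <- ClassSize -> Neighborhood <- TestScore
  P4: Tutoring <- PeerGroup -> TestScore
The empty set is not sufficient: P1 (Tutoring <- ParentEd -> TestScore) has no collider blocking it and no conditioned non-collider, so it is open.
Try {ParentEd, PeerGroup}:
  P1: blocked at fork node ParentEd ∈ conditioning set.
  P2: blocked at chain node PeerGroup ∈ conditioning set.
  P3: blocked at chain node PeerGroup ∈ conditioning set.
  P4: blocked at fork node PeerGroup ∈ conditioning set.
{ParentEd, PeerGroup} contains no descendant of Tutoring and blocks every backdoor path.
Every element of {ParentEd, PeerGroup} is needed (dropping ParentEd leaves P1 open; dropping PeerGroup leaves P2 open), so no proper subset is valid.
Among all size-2 subsets of the eligible variables, only {ParentEd, PeerGroup} blocks every backdoor path, so it is the unique smallest valid adjustment set.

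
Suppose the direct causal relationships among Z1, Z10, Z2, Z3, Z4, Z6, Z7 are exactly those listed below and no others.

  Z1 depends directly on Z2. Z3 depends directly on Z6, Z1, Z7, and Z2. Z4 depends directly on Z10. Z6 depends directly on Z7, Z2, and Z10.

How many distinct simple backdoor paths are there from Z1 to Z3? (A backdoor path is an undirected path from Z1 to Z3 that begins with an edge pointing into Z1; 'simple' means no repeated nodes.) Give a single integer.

3

A backdoor path from Z1 to Z3 is any simple undirected path whose first edge points into Z1 (i.e. leaves Z1 via a parent).
Parents of Z1: {Z2}.
Enumerating:
  P1: Z1 <- Z2 -> Z6 <- Z7 -> Z3
  P2: Z1 <- Z2 -> Z6 -> Z3
  P3: Z1 <- Z2 -> Z3
That exhausts the simple backdoor paths. Count: 3.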